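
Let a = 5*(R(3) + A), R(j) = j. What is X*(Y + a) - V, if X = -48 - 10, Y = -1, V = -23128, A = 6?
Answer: 20576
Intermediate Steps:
X = -58
a = 45 (a = 5*(3 + 6) = 5*9 = 45)
X*(Y + a) - V = -58*(-1 + 45) - 1*(-23128) = -58*44 + 23128 = -2552 + 23128 = 20576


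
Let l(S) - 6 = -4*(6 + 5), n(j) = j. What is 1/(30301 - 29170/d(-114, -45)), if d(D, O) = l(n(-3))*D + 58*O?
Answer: 861/26074576 ≈ 3.3021e-5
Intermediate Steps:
l(S) = -38 (l(S) = 6 - 4*(6 + 5) = 6 - 4*11 = 6 - 44 = -38)
d(D, O) = -38*D + 58*O
1/(30301 - 29170/d(-114, -45)) = 1/(30301 - 29170/(-38*(-114) + 58*(-45))) = 1/(30301 - 29170/(4332 - 2610)) = 1/(30301 - 29170/1722) = 1/(30301 - 29170*1/1722) = 1/(30301 - 14585/861) = 1/(26074576/861) = 861/26074576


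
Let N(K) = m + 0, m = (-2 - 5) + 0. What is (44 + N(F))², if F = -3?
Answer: 1369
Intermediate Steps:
m = -7 (m = -7 + 0 = -7)
N(K) = -7 (N(K) = -7 + 0 = -7)
(44 + N(F))² = (44 - 7)² = 37² = 1369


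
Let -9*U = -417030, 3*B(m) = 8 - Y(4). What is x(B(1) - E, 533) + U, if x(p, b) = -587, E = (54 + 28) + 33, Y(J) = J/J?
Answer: 137249/3 ≈ 45750.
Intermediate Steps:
Y(J) = 1
B(m) = 7/3 (B(m) = (8 - 1*1)/3 = (8 - 1)/3 = (⅓)*7 = 7/3)
E = 115 (E = 82 + 33 = 115)
U = 139010/3 (U = -⅑*(-417030) = 139010/3 ≈ 46337.)
x(B(1) - E, 533) + U = -587 + 139010/3 = 137249/3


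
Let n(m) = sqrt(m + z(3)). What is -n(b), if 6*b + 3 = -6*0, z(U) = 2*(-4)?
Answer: -I*sqrt(34)/2 ≈ -2.9155*I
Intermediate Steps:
z(U) = -8
b = -1/2 (b = -1/2 + (-6*0)/6 = -1/2 + (1/6)*0 = -1/2 + 0 = -1/2 ≈ -0.50000)
n(m) = sqrt(-8 + m) (n(m) = sqrt(m - 8) = sqrt(-8 + m))
-n(b) = -sqrt(-8 - 1/2) = -sqrt(-17/2) = -I*sqrt(34)/2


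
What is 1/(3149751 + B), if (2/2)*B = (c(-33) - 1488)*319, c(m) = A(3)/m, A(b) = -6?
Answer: 1/2675137 ≈ 3.7381e-7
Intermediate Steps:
c(m) = -6/m
B = -474614 (B = (-6/(-33) - 1488)*319 = (-6*(-1/33) - 1488)*319 = (2/11 - 1488)*319 = -16366/11*319 = -474614)
1/(3149751 + B) = 1/(3149751 - 474614) = 1/2675137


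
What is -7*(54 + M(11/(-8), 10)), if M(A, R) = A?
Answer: -2947/8 ≈ -368.38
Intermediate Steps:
-7*(54 + M(11/(-8), 10)) = -7*(54 + 11/(-8)) = -7*(54 + 11*(-⅛)) = -7*(54 - 11/8) = -7*421/8 = -2947/8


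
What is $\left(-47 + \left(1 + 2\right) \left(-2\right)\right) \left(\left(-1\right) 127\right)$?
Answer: $6731$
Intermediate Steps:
$\left(-47 + \left(1 + 2\right) \left(-2\right)\right) \left(\left(-1\right) 127\right) = \left(-47 + 3 \left(-2\right)\right) \left(-127\right) = \left(-47 - 6\right) \left(-127\right) = \left(-53\right) \left(-127\right) = 6731$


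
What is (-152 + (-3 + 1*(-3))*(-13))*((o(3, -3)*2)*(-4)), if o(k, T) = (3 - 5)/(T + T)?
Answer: 592/3 ≈ 197.33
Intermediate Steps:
o(k, T) = -1/T (o(k, T) = -2*1/(2*T) = -1/T)
(-152 + (-3 + 1*(-3))*(-13))*((o(3, -3)*2)*(-4)) = (-152 + (-3 + 1*(-3))*(-13))*((-1/(-3)*2)*(-4)) = (-152 + (-3 - 3)*(-13))*((-1*(-⅓)*2)*(-4)) = (-152 - 6*(-13))*(((⅓)*2)*(-4)) = (-152 + 78)*((⅔)*(-4)) = -74*(-8/3) = 592/3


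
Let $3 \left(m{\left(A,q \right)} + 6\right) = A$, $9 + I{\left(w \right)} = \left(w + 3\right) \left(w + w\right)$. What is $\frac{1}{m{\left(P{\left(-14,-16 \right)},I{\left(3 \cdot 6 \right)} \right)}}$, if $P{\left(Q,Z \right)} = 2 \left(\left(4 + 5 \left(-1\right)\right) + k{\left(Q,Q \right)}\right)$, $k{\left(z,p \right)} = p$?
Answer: $- \frac{1}{16} \approx -0.0625$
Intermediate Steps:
$I{\left(w \right)} = -9 + 2 w \left(3 + w\right)$ ($I{\left(w \right)} = -9 + \left(w + 3\right) \left(w + w\right) = -9 + \left(3 + w\right) 2 w = -9 + 2 w \left(3 + w\right)$)
$P{\left(Q,Z \right)} = -2 + 2 Q$ ($P{\left(Q,Z \right)} = 2 \left(\left(4 + 5 \left(-1\right)\right) + Q\right) = 2 \left(\left(4 - 5\right) + Q\right) = 2 \left(-1 + Q\right) = -2 + 2 Q$)
$m{\left(A,q \right)} = -6 + \frac{A}{3}$
$\frac{1}{m{\left(P{\left(-14,-16 \right)},I{\left(3 \cdot 6 \right)} \right)}} = \frac{1}{-6 + \frac{-2 + 2 \left(-14\right)}{3}} = \frac{1}{-6 + \frac{-2 - 28}{3}} = \frac{1}{-6 + \frac{1}{3} \left(-30\right)} = \frac{1}{-6 - 10} = \frac{1}{-16} = - \frac{1}{16}$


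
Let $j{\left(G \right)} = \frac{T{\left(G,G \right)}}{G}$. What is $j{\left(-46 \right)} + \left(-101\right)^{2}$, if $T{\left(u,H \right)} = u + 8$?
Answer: $\frac{234642}{23} \approx 10202.0$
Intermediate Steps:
$T{\left(u,H \right)} = 8 + u$
$j{\left(G \right)} = \frac{8 + G}{G}$
$j{\left(-46 \right)} + \left(-101\right)^{2} = \frac{8 - 46}{-46} + \left(-101\right)^{2} = \left(- \frac{1}{46}\right) \left(-38\right) + 10201 = \frac{19}{23} + 10201 = \frac{234642}{23}$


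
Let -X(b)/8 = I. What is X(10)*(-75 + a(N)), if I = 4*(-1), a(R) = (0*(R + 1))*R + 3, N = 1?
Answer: -2304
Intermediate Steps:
a(R) = 3 (a(R) = (0*(1 + R))*R + 3 = 0*R + 3 = 0 + 3 = 3)
I = -4
X(b) = 32 (X(b) = -8*(-4) = 32)
X(10)*(-75 + a(N)) = 32*(-75 + 3) = 32*(-72) = -2304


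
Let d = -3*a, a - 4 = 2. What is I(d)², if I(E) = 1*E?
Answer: 324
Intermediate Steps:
a = 6 (a = 4 + 2 = 6)
d = -18 (d = -3*6 = -18)
I(E) = E
I(d)² = (-18)² = 324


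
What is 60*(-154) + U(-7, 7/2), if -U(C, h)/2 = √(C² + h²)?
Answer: -9240 - 7*√5 ≈ -9255.7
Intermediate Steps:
U(C, h) = -2*√(C² + h²)
60*(-154) + U(-7, 7/2) = 60*(-154) - 2*√((-7)² + (7/2)²) = -9240 - 2*√(49 + (7*(½))²) = -9240 - 2*√(49 + (7/2)²) = -9240 - 2*√(49 + 49/4) = -9240 - 7*√5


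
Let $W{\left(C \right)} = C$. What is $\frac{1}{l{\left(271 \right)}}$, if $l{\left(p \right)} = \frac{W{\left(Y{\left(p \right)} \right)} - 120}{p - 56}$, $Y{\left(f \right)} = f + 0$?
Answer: $\frac{215}{151} \approx 1.4238$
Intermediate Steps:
$Y{\left(f \right)} = f$
$l{\left(p \right)} = \frac{-120 + p}{-56 + p}$ ($l{\left(p \right)} = \frac{p - 120}{p - 56} = \frac{-120 + p}{-56 + p}$)
$\frac{1}{l{\left(271 \right)}} = \frac{1}{\frac{1}{-56 + 271} \left(-120 + 271\right)} = \frac{1}{\frac{1}{215} \cdot 151} = \frac{1}{\frac{151}{215}} = \frac{215}{151}$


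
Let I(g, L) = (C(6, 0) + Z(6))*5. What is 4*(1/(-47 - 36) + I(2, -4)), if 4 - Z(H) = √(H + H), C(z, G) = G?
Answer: 6636/83 - 40*√3 ≈ 10.670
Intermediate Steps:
Z(H) = 4 - √2*√H (Z(H) = 4 - √(H + H) = 4 - √(2*H) = 4 - √2*√H)
I(g, L) = 20 - 10*√3 (I(g, L) = (0 + (4 - √2*√6))*5 = (0 + (4 - 2*√3))*5 = (4 - 2*√3)*5 = 20 - 10*√3)
4*(1/(-47 - 36) + I(2, -4)) = 4*(1/(-47 - 36) + (20 - 10*√3)) = 4*(1/(-83) + (20 - 10*√3)) = 4*(-1/83 + (20 - 10*√3)) = 4*(1659/83 - 10*√3) = 6636/83 - 40*√3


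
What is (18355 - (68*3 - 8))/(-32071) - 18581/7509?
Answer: -732267182/240821139 ≈ -3.0407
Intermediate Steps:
(18355 - (68*3 - 8))/(-32071) - 18581/7509 = (18355 - (204 - 8))*(-1/32071) - 18581*1/7509 = (18355 - 1*196)*(-1/32071) - 18581/7509 = (18355 - 196)*(-1/32071) - 18581/7509 = 18159*(-1/32071) - 18581/7509 = -18159/32071 - 18581/7509 = -732267182/240821139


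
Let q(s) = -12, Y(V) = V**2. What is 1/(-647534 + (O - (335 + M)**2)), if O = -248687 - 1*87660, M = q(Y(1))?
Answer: -1/1088210 ≈ -9.1894e-7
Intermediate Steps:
M = -12
O = -336347 (O = -248687 - 87660 = -336347)
1/(-647534 + (O - (335 + M)**2)) = 1/(-647534 + (-336347 - (335 - 12)**2)) = 1/(-647534 + (-336347 - 1*323**2)) = 1/(-647534 + (-336347 - 1*104329)) = 1/(-647534 + (-336347 - 104329)) = 1/(-647534 - 440676) = 1/(-1088210) = -1/1088210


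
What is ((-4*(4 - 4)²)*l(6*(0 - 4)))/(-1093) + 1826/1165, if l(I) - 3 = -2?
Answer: 1826/1165 ≈ 1.5674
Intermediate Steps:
l(I) = 1 (l(I) = 3 - 2 = 1)
((-4*(4 - 4)²)*l(6*(0 - 4)))/(-1093) + 1826/1165 = (-4*(4 - 4)²*1)/(-1093) + 1826/1165 = (-4*0²*1)*(-1/1093) + 1826*(1/1165) = (-4*0*1)*(-1/1093) + 1826/1165 = (0*1)*(-1/1093) + 1826/1165 = 0*(-1/1093) + 1826/1165 = 0 + 1826/1165 = 1826/1165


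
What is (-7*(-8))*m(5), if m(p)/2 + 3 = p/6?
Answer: -728/3 ≈ -242.67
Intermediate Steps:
m(p) = -6 + p/3 (m(p) = -6 + 2*(p/6) = -6 + p/3)
(-7*(-8))*m(5) = (-7*(-8))*(-6 + (⅓)*5) = 56*(-6 + 5/3) = 56*(-13/3) = -728/3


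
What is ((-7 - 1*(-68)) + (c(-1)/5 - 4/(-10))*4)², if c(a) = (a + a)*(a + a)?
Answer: 108241/25 ≈ 4329.6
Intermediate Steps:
c(a) = 4*a² (c(a) = (2*a)*(2*a) = 4*a²)
((-7 - 1*(-68)) + (c(-1)/5 - 4/(-10))*4)² = ((-7 - 1*(-68)) + ((4*(-1)²)/5 - 4/(-10))*4)² = ((-7 + 68) + ((4*1)*(⅕) - 4*(-⅒))*4)² = (61 + (4*(⅕) + ⅖)*4)² = (61 + (⅘ + ⅖)*4)² = (61 + (6/5)*4)² = (61 + 24/5)² = (329/5)² = 108241/25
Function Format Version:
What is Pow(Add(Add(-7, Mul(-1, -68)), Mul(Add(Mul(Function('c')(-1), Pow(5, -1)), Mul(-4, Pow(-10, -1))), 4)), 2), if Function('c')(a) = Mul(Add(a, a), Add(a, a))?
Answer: Rational(108241, 25) ≈ 4329.6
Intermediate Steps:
Function('c')(a) = Mul(4, Pow(a, 2)) (Function('c')(a) = Mul(Mul(2, a), Mul(2, a)) = Mul(4, Pow(a, 2)))
Pow(Add(Add(-7, Mul(-1, -68)), Mul(Add(Mul(Function('c')(-1), Pow(5, -1)), Mul(-4, Pow(-10, -1))), 4)), 2) = Pow(Add(Add(-7, Mul(-1, -68)), Mul(Add(Mul(Mul(4, Pow(-1, 2)), Pow(5, -1)), Mul(-4, Pow(-10, -1))), 4)), 2) = Pow(Add(Add(-7, 68), Mul(Add(Mul(Mul(4, 1), Rational(1, 5)), Mul(-4, Rational(-1, 10))), 4)), 2) = Pow(Add(61, Mul(Add(Mul(4, Rational(1, 5)), Rational(2, 5)), 4)), 2) = Pow(Add(61, Mul(Add(Rational(4, 5), Rational(2, 5)), 4)), 2) = Pow(Add(61, Mul(Rational(6, 5), 4)), 2) = Pow(Add(61, Rational(24, 5)), 2) = Pow(Rational(329, 5), 2) = Rational(108241, 25)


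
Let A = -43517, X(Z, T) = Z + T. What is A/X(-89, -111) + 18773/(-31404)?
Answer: 340713317/1570200 ≈ 216.99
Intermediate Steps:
X(Z, T) = T + Z
A/X(-89, -111) + 18773/(-31404) = -43517/(-111 - 89) + 18773/(-31404) = -43517/(-200) + 18773*(-1/31404) = -43517*(-1/200) - 18773/31404 = 43517/200 - 18773/31404 = 340713317/1570200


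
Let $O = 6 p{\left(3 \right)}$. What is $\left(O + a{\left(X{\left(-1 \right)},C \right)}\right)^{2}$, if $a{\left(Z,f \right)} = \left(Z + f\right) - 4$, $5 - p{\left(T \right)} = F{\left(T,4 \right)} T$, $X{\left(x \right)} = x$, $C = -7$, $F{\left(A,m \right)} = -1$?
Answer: $1296$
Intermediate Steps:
$p{\left(T \right)} = 5 + T$ ($p{\left(T \right)} = 5 - - T = 5 + T$)
$a{\left(Z,f \right)} = -4 + Z + f$
$O = 48$ ($O = 6 \left(5 + 3\right) = 6 \cdot 8 = 48$)
$\left(O + a{\left(X{\left(-1 \right)},C \right)}\right)^{2} = \left(48 - 12\right)^{2} = 36^{2} = 1296$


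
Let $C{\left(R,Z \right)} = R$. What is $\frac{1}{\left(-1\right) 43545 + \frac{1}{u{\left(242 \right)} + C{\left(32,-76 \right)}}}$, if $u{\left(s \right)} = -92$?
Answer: $- \frac{60}{2612701} \approx -2.2965 \cdot 10^{-5}$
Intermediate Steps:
$\frac{1}{\left(-1\right) 43545 + \frac{1}{u{\left(242 \right)} + C{\left(32,-76 \right)}}} = \frac{1}{\left(-1\right) 43545 + \frac{1}{-92 + 32}} = \frac{1}{-43545 + \frac{1}{-60}} = \frac{1}{-43545 - \frac{1}{60}} = \frac{1}{- \frac{2612701}{60}} = - \frac{60}{2612701}$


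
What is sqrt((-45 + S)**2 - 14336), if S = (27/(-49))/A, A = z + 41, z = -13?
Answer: I*sqrt(23170694735)/1372 ≈ 110.95*I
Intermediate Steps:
A = 28 (A = -13 + 41 = 28)
S = -27/1372 (S = (27/(-49))/28 = (27*(-1/49))*(1/28) = -27/49*1/28 = -27/1372 ≈ -0.019679)
sqrt((-45 + S)**2 - 14336) = sqrt((-45 - 27/1372)**2 - 14336) = sqrt((-61767/1372)**2 - 14336) = sqrt(3815162289/1882384 - 14336) = sqrt(-23170694735/1882384) = I*sqrt(23170694735)/1372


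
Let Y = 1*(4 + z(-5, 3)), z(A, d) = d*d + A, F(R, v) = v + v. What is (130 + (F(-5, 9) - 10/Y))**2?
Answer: 344569/16 ≈ 21536.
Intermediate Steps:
F(R, v) = 2*v
z(A, d) = A + d**2 (z(A, d) = d**2 + A = A + d**2)
Y = 8 (Y = 1*(4 + (-5 + 3**2)) = 1*(4 + (-5 + 9)) = 1*(4 + 4) = 1*8 = 8)
(130 + (F(-5, 9) - 10/Y))**2 = (130 + (2*9 - 10/8))**2 = (130 + (18 - 10*1/8))**2 = (130 + (18 - 5/4))**2 = (130 + 67/4)**2 = (587/4)**2 = 344569/16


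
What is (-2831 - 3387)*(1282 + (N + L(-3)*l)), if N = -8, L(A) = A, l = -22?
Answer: -8332120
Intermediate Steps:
(-2831 - 3387)*(1282 + (N + L(-3)*l)) = (-2831 - 3387)*(1282 + (-8 - 3*(-22))) = -6218*(1282 + (-8 + 66)) = -6218*(1282 + 58) = -6218*1340 = -8332120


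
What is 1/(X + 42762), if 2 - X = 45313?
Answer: -1/2549 ≈ -0.00039231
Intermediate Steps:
X = -45311 (X = 2 - 1*45313 = 2 - 45313 = -45311)
1/(X + 42762) = 1/(-45311 + 42762) = 1/(-2549) = -1/2549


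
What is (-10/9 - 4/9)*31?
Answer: -434/9 ≈ -48.222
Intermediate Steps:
(-10/9 - 4/9)*31 = -14/9*31 = -434/9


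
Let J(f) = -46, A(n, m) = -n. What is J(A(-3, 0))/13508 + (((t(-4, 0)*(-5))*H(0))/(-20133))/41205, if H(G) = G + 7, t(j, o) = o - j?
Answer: -3815880107/1120597021962 ≈ -0.0034052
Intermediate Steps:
H(G) = 7 + G
J(A(-3, 0))/13508 + (((t(-4, 0)*(-5))*H(0))/(-20133))/41205 = -46/13508 + ((((0 - 1*(-4))*(-5))*(7 + 0))/(-20133))/41205 = -46*1/13508 + ((((0 + 4)*(-5))*7)*(-1/20133))*(1/41205) = -23/6754 + (((4*(-5))*7)*(-1/20133))*(1/41205) = -23/6754 + (-20*7*(-1/20133))*(1/41205) = -23/6754 - 140*(-1/20133)*(1/41205) = -23/6754 + (140/20133)*(1/41205) = -23/6754 + 28/165916053 = -3815880107/1120597021962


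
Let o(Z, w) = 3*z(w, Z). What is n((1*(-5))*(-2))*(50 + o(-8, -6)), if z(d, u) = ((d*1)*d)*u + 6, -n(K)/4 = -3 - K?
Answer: -41392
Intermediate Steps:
n(K) = 12 + 4*K (n(K) = -4*(-3 - K) = 12 + 4*K)
z(d, u) = 6 + u*d**2 (z(d, u) = (d*d)*u + 6 = d**2*u + 6 = u*d**2 + 6 = 6 + u*d**2)
o(Z, w) = 18 + 3*Z*w**2 (o(Z, w) = 3*(6 + Z*w**2) = 18 + 3*Z*w**2)
n((1*(-5))*(-2))*(50 + o(-8, -6)) = (12 + 4*((1*(-5))*(-2)))*(50 + (18 + 3*(-8)*(-6)**2)) = (12 + 4*(-5*(-2)))*(50 + (18 + 3*(-8)*36)) = (12 + 4*10)*(50 + (18 - 864)) = (12 + 40)*(50 - 846) = 52*(-796) = -41392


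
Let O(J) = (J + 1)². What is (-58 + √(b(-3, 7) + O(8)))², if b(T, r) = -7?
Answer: (58 - √74)² ≈ 2440.1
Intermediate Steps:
O(J) = (1 + J)²
(-58 + √(b(-3, 7) + O(8)))² = (-58 + √(-7 + (1 + 8)²))² = (-58 + √(-7 + 9²))² = (-58 + √(-7 + 81))² = (-58 + √74)²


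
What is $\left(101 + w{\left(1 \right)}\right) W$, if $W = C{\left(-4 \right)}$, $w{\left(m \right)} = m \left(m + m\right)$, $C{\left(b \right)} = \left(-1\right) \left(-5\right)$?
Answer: $515$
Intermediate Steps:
$C{\left(b \right)} = 5$
$w{\left(m \right)} = 2 m^{2}$ ($w{\left(m \right)} = m 2 m = 2 m^{2}$)
$W = 5$
$\left(101 + w{\left(1 \right)}\right) W = \left(101 + 2 \cdot 1^{2}\right) 5 = \left(101 + 2 \cdot 1\right) 5 = \left(101 + 2\right) 5 = 103 \cdot 5 = 515$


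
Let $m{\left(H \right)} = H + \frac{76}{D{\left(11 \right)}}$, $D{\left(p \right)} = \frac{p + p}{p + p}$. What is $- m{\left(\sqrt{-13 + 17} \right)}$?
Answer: $-78$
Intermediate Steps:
$D{\left(p \right)} = 1$ ($D{\left(p \right)} = \frac{2 p}{2 p} = 2 p \frac{1}{2 p} = 1$)
$m{\left(H \right)} = 76 + H$ ($m{\left(H \right)} = H + \frac{76}{1} = H + 76 \cdot 1 = H + 76 = 76 + H$)
$- m{\left(\sqrt{-13 + 17} \right)} = - (76 + \sqrt{-13 + 17}) = - (76 + \sqrt{4}) = - (76 + 2) = \left(-1\right) 78 = -78$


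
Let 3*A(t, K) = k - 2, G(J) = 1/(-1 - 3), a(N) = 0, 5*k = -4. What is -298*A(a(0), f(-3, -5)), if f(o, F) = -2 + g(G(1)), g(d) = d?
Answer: 4172/15 ≈ 278.13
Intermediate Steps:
k = -4/5 (k = (1/5)*(-4) = -4/5 ≈ -0.80000)
G(J) = -1/4 (G(J) = 1/(-4) = -1/4)
f(o, F) = -9/4 (f(o, F) = -2 - 1/4 = -9/4)
A(t, K) = -14/15 (A(t, K) = (-4/5 - 2)/3 = (1/3)*(-14/5) = -14/15)
-298*A(a(0), f(-3, -5)) = -298*(-14/15) = 4172/15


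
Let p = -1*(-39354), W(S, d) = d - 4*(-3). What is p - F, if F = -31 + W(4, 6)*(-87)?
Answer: 40951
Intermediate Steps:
W(S, d) = 12 + d (W(S, d) = d + 12 = 12 + d)
p = 39354
F = -1597 (F = -31 + (12 + 6)*(-87) = -31 + 18*(-87) = -31 - 1566 = -1597)
p - F = 39354 - 1*(-1597) = 39354 + 1597 = 40951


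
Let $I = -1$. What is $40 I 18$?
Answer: $-720$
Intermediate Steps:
$40 I 18 = 40 \left(-1\right) 18 = \left(-40\right) 18 = -720$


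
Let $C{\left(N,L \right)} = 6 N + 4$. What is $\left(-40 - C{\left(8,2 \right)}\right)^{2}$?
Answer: $8464$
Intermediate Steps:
$C{\left(N,L \right)} = 4 + 6 N$
$\left(-40 - C{\left(8,2 \right)}\right)^{2} = \left(-40 - \left(4 + 6 \cdot 8\right)\right)^{2} = \left(-40 - \left(4 + 48\right)\right)^{2} = \left(-40 - 52\right)^{2} = \left(-92\right)^{2} = 8464$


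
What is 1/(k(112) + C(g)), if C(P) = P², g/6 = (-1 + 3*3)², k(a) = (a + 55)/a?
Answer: 112/16515239 ≈ 6.7816e-6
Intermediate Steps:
k(a) = (55 + a)/a
g = 384 (g = 6*(-1 + 3*3)² = 6*(-1 + 9)² = 6*8² = 6*64 = 384)
1/(k(112) + C(g)) = 1/((55 + 112)/112 + 384²) = 1/((1/112)*167 + 147456) = 1/(167/112 + 147456) = 1/(16515239/112) = 112/16515239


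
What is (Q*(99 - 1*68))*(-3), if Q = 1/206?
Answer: -93/206 ≈ -0.45146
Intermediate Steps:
Q = 1/206 ≈ 0.0048544
(Q*(99 - 1*68))*(-3) = ((99 - 1*68)/206)*(-3) = ((99 - 68)/206)*(-3) = ((1/206)*31)*(-3) = (31/206)*(-3) = -93/206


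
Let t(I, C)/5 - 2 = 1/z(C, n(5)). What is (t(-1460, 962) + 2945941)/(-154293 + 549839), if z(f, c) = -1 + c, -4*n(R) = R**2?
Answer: 85432559/11470834 ≈ 7.4478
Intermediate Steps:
n(R) = -R**2/4
t(I, C) = 270/29 (t(I, C) = 10 + 5/(-1 - 1/4*5**2) = 10 + 5/(-1 - 1/4*25) = 10 + 5/(-1 - 25/4) = 10 + 5/(-29/4) = 10 + 5*(-4/29) = 10 - 20/29 = 270/29)
(t(-1460, 962) + 2945941)/(-154293 + 549839) = (270/29 + 2945941)/(-154293 + 549839) = (85432559/29)/395546 = (85432559/29)*(1/395546) = 85432559/11470834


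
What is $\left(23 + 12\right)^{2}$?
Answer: $1225$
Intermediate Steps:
$\left(23 + 12\right)^{2} = 35^{2} = 1225$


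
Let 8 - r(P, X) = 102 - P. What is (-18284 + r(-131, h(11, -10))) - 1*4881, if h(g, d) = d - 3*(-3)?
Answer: -23390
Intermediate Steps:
h(g, d) = 9 + d (h(g, d) = d + 9 = 9 + d)
r(P, X) = -94 + P (r(P, X) = 8 - (102 - P) = 8 + (-102 + P) = -94 + P)
(-18284 + r(-131, h(11, -10))) - 1*4881 = (-18284 + (-94 - 131)) - 1*4881 = (-18284 - 225) - 4881 = -18509 - 4881 = -23390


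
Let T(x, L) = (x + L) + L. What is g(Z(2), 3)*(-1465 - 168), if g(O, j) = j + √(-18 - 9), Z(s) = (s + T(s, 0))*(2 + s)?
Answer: -4899 - 4899*I*√3 ≈ -4899.0 - 8485.3*I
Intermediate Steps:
T(x, L) = x + 2*L (T(x, L) = (L + x) + L = x + 2*L)
Z(s) = 2*s*(2 + s) (Z(s) = (s + (s + 2*0))*(2 + s) = (s + (s + 0))*(2 + s) = (s + s)*(2 + s) = (2*s)*(2 + s) = 2*s*(2 + s))
g(O, j) = j + 3*I*√3 (g(O, j) = j + √(-27) = j + 3*I*√3)
g(Z(2), 3)*(-1465 - 168) = (3 + 3*I*√3)*(-1465 - 168) = (3 + 3*I*√3)*(-1633) = -4899 - 4899*I*√3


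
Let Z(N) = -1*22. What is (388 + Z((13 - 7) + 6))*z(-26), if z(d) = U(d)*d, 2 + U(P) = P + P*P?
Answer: -6166368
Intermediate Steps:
U(P) = -2 + P + P² (U(P) = -2 + (P + P*P) = -2 + (P + P²) = -2 + P + P²)
Z(N) = -22
z(d) = d*(-2 + d + d²) (z(d) = (-2 + d + d²)*d = d*(-2 + d + d²))
(388 + Z((13 - 7) + 6))*z(-26) = (388 - 22)*(-26*(-2 - 26 + (-26)²)) = 366*(-26*(-2 - 26 + 676)) = 366*(-26*648) = 366*(-16848) = -6166368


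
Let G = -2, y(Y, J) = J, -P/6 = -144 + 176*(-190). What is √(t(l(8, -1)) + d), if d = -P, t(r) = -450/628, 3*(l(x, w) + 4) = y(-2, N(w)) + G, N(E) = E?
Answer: I*√19867559034/314 ≈ 448.89*I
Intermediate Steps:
P = 201504 (P = -6*(-144 + 176*(-190)) = -6*(-144 - 33440) = -6*(-33584) = 201504)
l(x, w) = -14/3 + w/3 (l(x, w) = -4 + (w - 2)/3 = -4 + (-2 + w)/3 = -4 + (-⅔ + w/3) = -14/3 + w/3)
t(r) = -225/314 (t(r) = -450*1/628 = -225/314)
d = -201504 (d = -1*201504 = -201504)
√(t(l(8, -1)) + d) = √(-225/314 - 201504) = √(-63272481/314) = I*√19867559034/314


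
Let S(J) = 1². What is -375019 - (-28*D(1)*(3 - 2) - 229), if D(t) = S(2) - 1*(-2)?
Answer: -374706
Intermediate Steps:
S(J) = 1
D(t) = 3 (D(t) = 1 - 1*(-2) = 1 + 2 = 3)
-375019 - (-28*D(1)*(3 - 2) - 229) = -375019 - (-84*(3 - 2) - 229) = -375019 - (-84 - 229) = -375019 - 1*(-313) = -375019 + 313 = -374706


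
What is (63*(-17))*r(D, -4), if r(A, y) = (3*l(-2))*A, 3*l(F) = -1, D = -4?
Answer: -4284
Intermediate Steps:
l(F) = -⅓ (l(F) = (⅓)*(-1) = -⅓)
r(A, y) = -A (r(A, y) = (3*(-⅓))*A = -A)
(63*(-17))*r(D, -4) = (63*(-17))*(-1*(-4)) = -1071*4 = -4284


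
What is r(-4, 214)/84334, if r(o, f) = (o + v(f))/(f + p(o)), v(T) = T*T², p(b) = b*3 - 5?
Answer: 4900170/8306899 ≈ 0.58989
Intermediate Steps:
p(b) = -5 + 3*b (p(b) = 3*b - 5 = -5 + 3*b)
v(T) = T³
r(o, f) = (o + f³)/(-5 + f + 3*o) (r(o, f) = (o + f³)/(f + (-5 + 3*o)) = (o + f³)/(-5 + f + 3*o))
r(-4, 214)/84334 = ((-4 + 214³)/(-5 + 214 + 3*(-4)))/84334 = ((-4 + 9800344)/(-5 + 214 - 12))*(1/84334) = (9800340/197)*(1/84334) = 4900170/8306899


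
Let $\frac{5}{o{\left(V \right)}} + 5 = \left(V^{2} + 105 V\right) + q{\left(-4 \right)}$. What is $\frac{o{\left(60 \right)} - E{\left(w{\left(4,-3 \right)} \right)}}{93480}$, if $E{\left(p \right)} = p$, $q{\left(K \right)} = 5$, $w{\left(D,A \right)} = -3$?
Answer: $\frac{5941}{185090400} \approx 3.2098 \cdot 10^{-5}$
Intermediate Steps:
$o{\left(V \right)} = \frac{5}{V^{2} + 105 V}$ ($o{\left(V \right)} = \frac{5}{-5 + \left(\left(V^{2} + 105 V\right) + 5\right)} = \frac{5}{-5 + \left(5 + V^{2} + 105 V\right)} = \frac{5}{V^{2} + 105 V}$)
$\frac{o{\left(60 \right)} - E{\left(w{\left(4,-3 \right)} \right)}}{93480} = \frac{\frac{5}{60 \left(105 + 60\right)} - -3}{93480} = \left(5 \cdot \frac{1}{60} \cdot \frac{1}{165} + 3\right) \frac{1}{93480} = \left(\frac{1}{1980} + 3\right) \frac{1}{93480} = \frac{5941}{1980} \cdot \frac{1}{93480} = \frac{5941}{185090400}$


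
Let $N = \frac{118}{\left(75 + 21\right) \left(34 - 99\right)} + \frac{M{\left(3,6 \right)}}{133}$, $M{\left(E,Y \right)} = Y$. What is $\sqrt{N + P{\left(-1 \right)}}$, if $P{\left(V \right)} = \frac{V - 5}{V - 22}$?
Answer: $\frac{\sqrt{1634327662695}}{2386020} \approx 0.53579$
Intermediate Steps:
$P{\left(V \right)} = \frac{-5 + V}{-22 + V}$
$N = \frac{10873}{414960}$ ($N = \frac{118}{\left(75 + 21\right) \left(34 - 99\right)} + \frac{6}{133} = \frac{118}{96 \left(-65\right)} + 6 \cdot \frac{1}{133} = \frac{118}{-6240} + \frac{6}{133} = 118 \left(- \frac{1}{6240}\right) + \frac{6}{133} = - \frac{59}{3120} + \frac{6}{133} = \frac{10873}{414960} \approx 0.026203$)
$\sqrt{N + P{\left(-1 \right)}} = \sqrt{\frac{10873}{414960} + \frac{-5 - 1}{-22 - 1}} = \sqrt{\frac{10873}{414960} + \frac{1}{-23} \left(-6\right)} = \sqrt{\frac{10873}{414960} - - \frac{6}{23}} = \sqrt{\frac{10873}{414960} + \frac{6}{23}} = \sqrt{\frac{2739839}{9544080}} = \frac{\sqrt{1634327662695}}{2386020}$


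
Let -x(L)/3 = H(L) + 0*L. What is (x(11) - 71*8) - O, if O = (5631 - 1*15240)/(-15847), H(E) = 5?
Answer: -9248410/15847 ≈ -583.61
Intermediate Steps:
x(L) = -15 (x(L) = -3*(5 + 0*L) = -3*(5 + 0) = -3*5 = -15)
O = 9609/15847 (O = (5631 - 15240)*(-1/15847) = -9609*(-1/15847) = 9609/15847 ≈ 0.60636)
(x(11) - 71*8) - O = (-15 - 71*8) - 1*9609/15847 = (-15 - 568) - 9609/15847 = -583 - 9609/15847 = -9248410/15847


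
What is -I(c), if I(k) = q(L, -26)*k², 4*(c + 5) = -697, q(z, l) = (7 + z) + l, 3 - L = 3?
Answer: 9767691/16 ≈ 6.1048e+5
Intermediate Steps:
L = 0 (L = 3 - 1*3 = 3 - 3 = 0)
q(z, l) = 7 + l + z
c = -717/4 (c = -5 + (¼)*(-697) = -5 - 697/4 = -717/4 ≈ -179.25)
I(k) = -19*k² (I(k) = (7 - 26 + 0)*k² = -19*k²)
-I(c) = -(-19)*(-717/4)² = -(-19)*514089/16 = -1*(-9767691/16) = 9767691/16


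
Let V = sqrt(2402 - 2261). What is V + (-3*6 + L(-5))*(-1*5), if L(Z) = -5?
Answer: 115 + sqrt(141) ≈ 126.87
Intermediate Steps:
V = sqrt(141) ≈ 11.874
V + (-3*6 + L(-5))*(-1*5) = sqrt(141) + (-3*6 - 5)*(-1*5) = sqrt(141) + (-18 - 5)*(-5) = sqrt(141) - 23*(-5) = sqrt(141) + 115 = 115 + sqrt(141)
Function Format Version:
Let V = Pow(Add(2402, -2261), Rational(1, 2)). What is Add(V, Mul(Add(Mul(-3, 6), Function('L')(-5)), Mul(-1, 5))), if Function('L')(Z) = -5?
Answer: Add(115, Pow(141, Rational(1, 2))) ≈ 126.87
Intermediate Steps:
V = Pow(141, Rational(1, 2)) ≈ 11.874
Add(V, Mul(Add(Mul(-3, 6), Function('L')(-5)), Mul(-1, 5))) = Add(Pow(141, Rational(1, 2)), Mul(Add(Mul(-3, 6), -5), Mul(-1, 5))) = Add(Pow(141, Rational(1, 2)), Mul(Add(-18, -5), -5)) = Add(Pow(141, Rational(1, 2)), Mul(-23, -5)) = Add(Pow(141, Rational(1, 2)), 115) = Add(115, Pow(141, Rational(1, 2)))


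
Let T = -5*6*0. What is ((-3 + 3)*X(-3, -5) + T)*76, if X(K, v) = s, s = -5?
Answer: 0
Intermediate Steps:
X(K, v) = -5
T = 0 (T = -30*0 = 0)
((-3 + 3)*X(-3, -5) + T)*76 = ((-3 + 3)*(-5) + 0)*76 = (0*(-5) + 0)*76 = (0 + 0)*76 = 0*76 = 0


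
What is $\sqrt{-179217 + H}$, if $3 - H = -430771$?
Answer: $\sqrt{251557} \approx 501.55$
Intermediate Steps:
$H = 430774$ ($H = 3 - -430771 = 3 + 430771 = 430774$)
$\sqrt{-179217 + H} = \sqrt{-179217 + 430774} = \sqrt{251557}$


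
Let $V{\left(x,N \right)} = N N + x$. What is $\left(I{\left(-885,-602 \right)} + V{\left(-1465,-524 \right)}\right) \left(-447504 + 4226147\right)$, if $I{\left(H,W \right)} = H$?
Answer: $1028644869318$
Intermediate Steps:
$V{\left(x,N \right)} = x + N^{2}$ ($V{\left(x,N \right)} = N^{2} + x = x + N^{2}$)
$\left(I{\left(-885,-602 \right)} + V{\left(-1465,-524 \right)}\right) \left(-447504 + 4226147\right) = \left(-885 - \left(1465 - \left(-524\right)^{2}\right)\right) \left(-447504 + 4226147\right) = \left(-885 + \left(-1465 + 274576\right)\right) 3778643 = \left(-885 + 273111\right) 3778643 = 272226 \cdot 3778643 = 1028644869318$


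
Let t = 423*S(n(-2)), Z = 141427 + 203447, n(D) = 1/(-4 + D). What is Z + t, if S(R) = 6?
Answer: 347412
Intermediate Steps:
Z = 344874
t = 2538 (t = 423*6 = 2538)
Z + t = 344874 + 2538 = 347412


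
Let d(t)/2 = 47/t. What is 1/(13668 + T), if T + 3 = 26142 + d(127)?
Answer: 127/5055583 ≈ 2.5121e-5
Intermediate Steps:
d(t) = 94/t (d(t) = 2*(47/t) = 94/t)
T = 3319747/127 (T = -3 + (26142 + 94/127) = -3 + 3320128/127 = 3319747/127 ≈ 26140.)
1/(13668 + T) = 1/(13668 + 3319747/127) = 1/(5055583/127) = 127/5055583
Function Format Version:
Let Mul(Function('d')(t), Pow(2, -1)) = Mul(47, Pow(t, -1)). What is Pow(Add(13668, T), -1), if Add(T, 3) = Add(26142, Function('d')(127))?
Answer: Rational(127, 5055583) ≈ 2.5121e-5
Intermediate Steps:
Function('d')(t) = Mul(94, Pow(t, -1)) (Function('d')(t) = Mul(2, Mul(47, Pow(t, -1))) = Mul(94, Pow(t, -1)))
T = Rational(3319747, 127) (T = Add(-3, Add(26142, Mul(94, Pow(127, -1)))) = Add(-3, Add(26142, Mul(94, Rational(1, 127)))) = Add(-3, Add(26142, Rational(94, 127))) = Add(-3, Rational(3320128, 127)) = Rational(3319747, 127) ≈ 26140.)
Pow(Add(13668, T), -1) = Pow(Add(13668, Rational(3319747, 127)), -1) = Pow(Rational(5055583, 127), -1) = Rational(127, 5055583)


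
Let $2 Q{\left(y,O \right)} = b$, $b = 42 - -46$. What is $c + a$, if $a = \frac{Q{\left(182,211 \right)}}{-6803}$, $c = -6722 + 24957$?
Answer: $\frac{124052661}{6803} \approx 18235.0$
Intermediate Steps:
$b = 88$ ($b = 42 + 46 = 88$)
$Q{\left(y,O \right)} = 44$ ($Q{\left(y,O \right)} = \frac{1}{2} \cdot 88 = 44$)
$c = 18235$
$a = - \frac{44}{6803}$ ($a = \frac{44}{-6803} = 44 \left(- \frac{1}{6803}\right) = - \frac{44}{6803} \approx -0.0064677$)
$c + a = 18235 - \frac{44}{6803} = \frac{124052661}{6803}$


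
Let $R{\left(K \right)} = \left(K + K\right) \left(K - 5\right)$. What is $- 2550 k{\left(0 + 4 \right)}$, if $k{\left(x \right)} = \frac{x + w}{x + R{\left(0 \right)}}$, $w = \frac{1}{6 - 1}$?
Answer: $- \frac{5355}{2} \approx -2677.5$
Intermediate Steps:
$R{\left(K \right)} = 2 K \left(-5 + K\right)$
$w = \frac{1}{5} \approx 0.2$
$k{\left(x \right)} = \frac{\frac{1}{5} + x}{x}$ ($k{\left(x \right)} = \frac{x + \frac{1}{5}}{x + 2 \cdot 0 \left(-5 + 0\right)} = \frac{\frac{1}{5} + x}{x + 2 \cdot 0 \left(-5\right)} = \frac{\frac{1}{5} + x}{x + 0} = \frac{\frac{1}{5} + x}{x}$)
$- 2550 k{\left(0 + 4 \right)} = - 2550 \frac{\frac{1}{5} + \left(0 + 4\right)}{0 + 4} = - 2550 \frac{\frac{1}{5} + 4}{4} = - 2550 \cdot \frac{1}{4} \cdot \frac{21}{5} = \left(-2550\right) \frac{21}{20} = - \frac{5355}{2}$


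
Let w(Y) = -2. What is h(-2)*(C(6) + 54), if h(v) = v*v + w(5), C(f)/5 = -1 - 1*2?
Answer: 78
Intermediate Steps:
C(f) = -15 (C(f) = 5*(-1 - 1*2) = 5*(-1 - 2) = 5*(-3) = -15)
h(v) = -2 + v² (h(v) = v*v - 2 = v² - 2 = -2 + v²)
h(-2)*(C(6) + 54) = (-2 + (-2)²)*(-15 + 54) = (-2 + 4)*39 = 2*39 = 78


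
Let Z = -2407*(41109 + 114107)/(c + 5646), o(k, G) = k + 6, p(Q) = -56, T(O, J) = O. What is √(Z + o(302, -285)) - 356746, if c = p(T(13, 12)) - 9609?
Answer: -356746 + 6*√41847029681/4019 ≈ -3.5644e+5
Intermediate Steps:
o(k, G) = 6 + k
c = -9665 (c = -56 - 9609 = -9665)
Z = 373604912/4019 (Z = -2407*(41109 + 114107)/(-9665 + 5646) = -2407/((-4019/155216)) = -2407/((-4019*1/155216)) = -2407/(-4019/155216) = -2407*(-155216/4019) = 373604912/4019 ≈ 92960.)
√(Z + o(302, -285)) - 356746 = √(373604912/4019 + (6 + 302)) - 356746 = √(373604912/4019 + 308) - 356746 = √(374842764/4019) - 356746 = 6*√41847029681/4019 - 356746 = -356746 + 6*√41847029681/4019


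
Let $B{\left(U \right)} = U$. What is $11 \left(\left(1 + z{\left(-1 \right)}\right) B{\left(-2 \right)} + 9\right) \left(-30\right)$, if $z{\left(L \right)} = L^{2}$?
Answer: $-1650$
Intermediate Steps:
$11 \left(\left(1 + z{\left(-1 \right)}\right) B{\left(-2 \right)} + 9\right) \left(-30\right) = 11 \left(\left(1 + \left(-1\right)^{2}\right) \left(-2\right) + 9\right) \left(-30\right) = 11 \left(\left(1 + 1\right) \left(-2\right) + 9\right) \left(-30\right) = 11 \left(2 \left(-2\right) + 9\right) \left(-30\right) = 11 \left(-4 + 9\right) \left(-30\right) = 11 \cdot 5 \left(-30\right) = 55 \left(-30\right) = -1650$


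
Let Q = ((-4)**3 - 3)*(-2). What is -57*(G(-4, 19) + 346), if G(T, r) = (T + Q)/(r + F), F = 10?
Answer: -579348/29 ≈ -19978.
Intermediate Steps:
Q = 134 (Q = (-64 - 3)*(-2) = -67*(-2) = 134)
G(T, r) = (134 + T)/(10 + r) (G(T, r) = (T + 134)/(r + 10) = (134 + T)/(10 + r))
-57*(G(-4, 19) + 346) = -57*((134 - 4)/(10 + 19) + 346) = -57*(130/29 + 346) = -57*10164/29 = -579348/29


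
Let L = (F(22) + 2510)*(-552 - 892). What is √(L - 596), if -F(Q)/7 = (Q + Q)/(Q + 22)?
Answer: 4*I*√225933 ≈ 1901.3*I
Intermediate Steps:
F(Q) = -14*Q/(22 + Q) (F(Q) = -7*(Q + Q)/(Q + 22) = -7*2*Q/(22 + Q) = -14*Q/(22 + Q))
L = -3614332 (L = (-14*22/(22 + 22) + 2510)*(-552 - 892) = (-14*22/44 + 2510)*(-1444) = (-14*22*1/44 + 2510)*(-1444) = (-7 + 2510)*(-1444) = 2503*(-1444) = -3614332)
√(L - 596) = √(-3614332 - 596) = √(-3614928) = 4*I*√225933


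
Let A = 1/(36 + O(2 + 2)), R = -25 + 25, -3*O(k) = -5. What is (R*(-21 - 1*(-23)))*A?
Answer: 0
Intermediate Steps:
O(k) = 5/3 (O(k) = -⅓*(-5) = 5/3)
R = 0
A = 3/113 (A = 1/(36 + 5/3) = 1/(113/3) = 3/113 ≈ 0.026549)
(R*(-21 - 1*(-23)))*A = (0*(-21 - 1*(-23)))*(3/113) = (0*(-21 + 23))*(3/113) = (0*2)*(3/113) = 0*(3/113) = 0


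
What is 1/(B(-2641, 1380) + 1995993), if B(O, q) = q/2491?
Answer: 2491/4972019943 ≈ 5.0100e-7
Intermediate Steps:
B(O, q) = q/2491 (B(O, q) = q*(1/2491) = q/2491)
1/(B(-2641, 1380) + 1995993) = 1/((1/2491)*1380 + 1995993) = 1/(1380/2491 + 1995993) = 1/(4972019943/2491) = 2491/4972019943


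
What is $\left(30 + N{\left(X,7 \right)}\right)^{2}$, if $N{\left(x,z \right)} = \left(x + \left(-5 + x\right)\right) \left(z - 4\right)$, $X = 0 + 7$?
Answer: $3249$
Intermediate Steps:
$X = 7$
$N{\left(x,z \right)} = \left(-5 + 2 x\right) \left(-4 + z\right)$
$\left(30 + N{\left(X,7 \right)}\right)^{2} = \left(30 + \left(20 - 56 - 35 + 2 \cdot 7 \cdot 7\right)\right)^{2} = \left(30 + \left(20 - 56 - 35 + 98\right)\right)^{2} = \left(30 + 27\right)^{2} = 57^{2} = 3249$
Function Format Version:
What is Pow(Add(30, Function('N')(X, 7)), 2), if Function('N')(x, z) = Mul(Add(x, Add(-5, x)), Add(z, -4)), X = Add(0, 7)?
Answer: 3249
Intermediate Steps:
X = 7
Function('N')(x, z) = Mul(Add(-5, Mul(2, x)), Add(-4, z))
Pow(Add(30, Function('N')(X, 7)), 2) = Pow(Add(30, Add(20, Mul(-8, 7), Mul(-5, 7), Mul(2, 7, 7))), 2) = Pow(Add(30, Add(20, -56, -35, 98)), 2) = Pow(Add(30, 27), 2) = Pow(57, 2) = 3249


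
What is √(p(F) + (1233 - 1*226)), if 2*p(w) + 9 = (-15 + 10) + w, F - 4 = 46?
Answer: 5*√41 ≈ 32.016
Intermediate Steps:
F = 50 (F = 4 + 46 = 50)
p(w) = -7 + w/2 (p(w) = -9/2 + ((-15 + 10) + w)/2 = -9/2 + (-5 + w)/2 = -9/2 + (-5/2 + w/2) = -7 + w/2)
√(p(F) + (1233 - 1*226)) = √((-7 + (½)*50) + (1233 - 1*226)) = √((-7 + 25) + (1233 - 226)) = √(18 + 1007) = √1025 = 5*√41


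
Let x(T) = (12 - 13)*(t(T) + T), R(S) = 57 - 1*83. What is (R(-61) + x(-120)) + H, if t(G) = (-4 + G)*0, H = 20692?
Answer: 20786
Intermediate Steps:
t(G) = 0
R(S) = -26 (R(S) = 57 - 83 = -26)
x(T) = -T (x(T) = (12 - 13)*(0 + T) = -T)
(R(-61) + x(-120)) + H = (-26 - 1*(-120)) + 20692 = (-26 + 120) + 20692 = 94 + 20692 = 20786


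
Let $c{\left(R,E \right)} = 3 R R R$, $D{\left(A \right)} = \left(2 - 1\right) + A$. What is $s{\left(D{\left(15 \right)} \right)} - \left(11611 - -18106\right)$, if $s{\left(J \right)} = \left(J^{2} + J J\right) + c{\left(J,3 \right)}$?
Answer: $-16917$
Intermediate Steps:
$D{\left(A \right)} = 1 + A$
$c{\left(R,E \right)} = 3 R^{3}$ ($c{\left(R,E \right)} = 3 R^{2} R = 3 R^{3}$)
$s{\left(J \right)} = 2 J^{2} + 3 J^{3}$ ($s{\left(J \right)} = \left(J^{2} + J J\right) + 3 J^{3} = \left(J^{2} + J^{2}\right) + 3 J^{3} = 2 J^{2} + 3 J^{3}$)
$s{\left(D{\left(15 \right)} \right)} - \left(11611 - -18106\right) = \left(1 + 15\right)^{2} \left(2 + 3 \left(1 + 15\right)\right) - \left(11611 - -18106\right) = 16^{2} \left(2 + 3 \cdot 16\right) - \left(11611 + 18106\right) = 256 \left(2 + 48\right) - 29717 = 256 \cdot 50 - 29717 = 12800 - 29717 = -16917$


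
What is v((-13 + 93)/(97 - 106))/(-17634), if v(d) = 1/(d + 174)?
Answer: -3/8734708 ≈ -3.4346e-7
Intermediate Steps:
v(d) = 1/(174 + d)
v((-13 + 93)/(97 - 106))/(-17634) = 1/((174 + (-13 + 93)/(97 - 106))*(-17634)) = -1/17634/(174 + 80/(-9)) = -1/17634/(174 + 80*(-⅑)) = -1/17634/(174 - 80/9) = -1/17634/(1486/9) = (9/1486)*(-1/17634) = -3/8734708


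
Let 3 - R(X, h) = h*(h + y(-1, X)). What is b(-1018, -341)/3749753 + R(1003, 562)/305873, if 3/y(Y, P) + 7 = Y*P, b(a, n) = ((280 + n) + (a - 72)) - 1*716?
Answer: -598369724051041/579208840681345 ≈ -1.0331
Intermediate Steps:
b(a, n) = -508 + a + n (b(a, n) = ((280 + n) + (-72 + a)) - 716 = (208 + a + n) - 716 = -508 + a + n)
y(Y, P) = 3/(-7 + P*Y) (y(Y, P) = 3/(-7 + Y*P) = 3/(-7 + P*Y))
R(X, h) = 3 - h*(h + 3/(-7 - X)) (R(X, h) = 3 - h*(h + 3/(-7 + X*(-1))) = 3 - h*(h + 3/(-7 - X)))
b(-1018, -341)/3749753 + R(1003, 562)/305873 = (-508 - 1018 - 341)/3749753 + ((3*562 + (3 - 1*562²)*(7 + 1003))/(7 + 1003))/305873 = -1867*1/3749753 + ((1686 + (3 - 1*315844)*1010)/1010)*(1/305873) = -1867/3749753 + ((1686 + (3 - 315844)*1010)/1010)*(1/305873) = -1867/3749753 + ((1686 - 315841*1010)/1010)*(1/305873) = -1867/3749753 + ((1686 - 318999410)/1010)*(1/305873) = -1867/3749753 + ((1/1010)*(-318997724))*(1/305873) = -1867/3749753 - 159498862/505*1/305873 = -1867/3749753 - 159498862/154465865 = -598369724051041/579208840681345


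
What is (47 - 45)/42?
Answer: 1/21 ≈ 0.047619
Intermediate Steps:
(47 - 45)/42 = 2*(1/42) = 1/21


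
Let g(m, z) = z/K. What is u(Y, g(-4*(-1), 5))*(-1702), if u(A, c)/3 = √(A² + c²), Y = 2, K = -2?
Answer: -2553*√41 ≈ -16347.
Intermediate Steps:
g(m, z) = -z/2 (g(m, z) = z/(-2) = z*(-½) = -z/2)
u(A, c) = 3*√(A² + c²)
u(Y, g(-4*(-1), 5))*(-1702) = (3*√(2² + (-½*5)²))*(-1702) = (3*√(4 + (-5/2)²))*(-1702) = (3*√(4 + 25/4))*(-1702) = (3*√(41/4))*(-1702) = (3*(√41/2))*(-1702) = (3*√41/2)*(-1702) = -2553*√41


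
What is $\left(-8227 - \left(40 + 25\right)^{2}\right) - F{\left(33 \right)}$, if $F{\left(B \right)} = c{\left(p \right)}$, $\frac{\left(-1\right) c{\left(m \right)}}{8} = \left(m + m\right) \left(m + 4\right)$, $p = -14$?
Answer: $-10212$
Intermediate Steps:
$c{\left(m \right)} = - 16 m \left(4 + m\right)$ ($c{\left(m \right)} = - 8 \left(m + m\right) \left(m + 4\right) = - 8 \cdot 2 m \left(4 + m\right) = - 16 m \left(4 + m\right)$)
$F{\left(B \right)} = -2240$ ($F{\left(B \right)} = \left(-16\right) \left(-14\right) \left(4 - 14\right) = \left(-16\right) \left(-14\right) \left(-10\right) = -2240$)
$\left(-8227 - \left(40 + 25\right)^{2}\right) - F{\left(33 \right)} = \left(-8227 - \left(40 + 25\right)^{2}\right) - -2240 = \left(-8227 - 65^{2}\right) + 2240 = \left(-8227 - 4225\right) + 2240 = -12452 + 2240 = -10212$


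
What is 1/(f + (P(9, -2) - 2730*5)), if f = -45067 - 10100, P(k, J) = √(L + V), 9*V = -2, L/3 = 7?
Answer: -619353/42622015214 - 3*√187/42622015214 ≈ -1.4532e-5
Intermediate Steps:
L = 21 (L = 3*7 = 21)
V = -2/9 (V = (⅑)*(-2) = -2/9 ≈ -0.22222)
P(k, J) = √187/3 (P(k, J) = √(21 - 2/9) = √(187/9) = √187/3)
f = -55167
1/(f + (P(9, -2) - 2730*5)) = 1/(-55167 + (√187/3 - 2730*5)) = 1/(-55167 + (√187/3 - 105*130)) = 1/(-55167 + (√187/3 - 13650)) = 1/(-55167 + (-13650 + √187/3)) = 1/(-68817 + √187/3)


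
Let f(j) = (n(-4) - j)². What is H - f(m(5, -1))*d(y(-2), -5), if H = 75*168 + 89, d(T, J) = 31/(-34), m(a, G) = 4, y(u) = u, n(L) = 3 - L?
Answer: 431705/34 ≈ 12697.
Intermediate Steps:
f(j) = (7 - j)² (f(j) = ((3 - 1*(-4)) - j)² = ((3 + 4) - j)² = (7 - j)²)
d(T, J) = -31/34 (d(T, J) = 31*(-1/34) = -31/34)
H = 12689 (H = 12600 + 89 = 12689)
H - f(m(5, -1))*d(y(-2), -5) = 12689 - (-7 + 4)²*(-31)/34 = 12689 - (-3)²*(-31)/34 = 12689 - 9*(-31)/34 = 12689 - 1*(-279/34) = 12689 + 279/34 = 431705/34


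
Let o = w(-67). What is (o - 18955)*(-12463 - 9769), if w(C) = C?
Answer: 422897104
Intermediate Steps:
o = -67
(o - 18955)*(-12463 - 9769) = (-67 - 18955)*(-12463 - 9769) = -19022*(-22232) = 422897104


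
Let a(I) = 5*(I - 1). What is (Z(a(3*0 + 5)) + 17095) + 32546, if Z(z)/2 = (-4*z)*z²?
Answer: -14359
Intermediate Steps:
a(I) = -5 + 5*I (a(I) = 5*(-1 + I) = -5 + 5*I)
Z(z) = -8*z³ (Z(z) = 2*((-4*z)*z²) = 2*(-4*z³) = -8*z³)
(Z(a(3*0 + 5)) + 17095) + 32546 = (-8*(-5 + 5*(3*0 + 5))³ + 17095) + 32546 = (-8*(-5 + 5*(0 + 5))³ + 17095) + 32546 = (-8*(-5 + 5*5)³ + 17095) + 32546 = (-8*(-5 + 25)³ + 17095) + 32546 = (-8*20³ + 17095) + 32546 = (-8*8000 + 17095) + 32546 = (-64000 + 17095) + 32546 = -46905 + 32546 = -14359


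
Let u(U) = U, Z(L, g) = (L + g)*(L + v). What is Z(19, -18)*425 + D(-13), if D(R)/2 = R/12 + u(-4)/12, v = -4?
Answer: 38233/6 ≈ 6372.2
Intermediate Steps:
Z(L, g) = (-4 + L)*(L + g) (Z(L, g) = (L + g)*(L - 4) = (L + g)*(-4 + L) = (-4 + L)*(L + g))
D(R) = -2/3 + R/6 (D(R) = 2*(R/12 - 4/12) = 2*(R*(1/12) - 4*1/12) = 2*(R/12 - 1/3) = 2*(-1/3 + R/12) = -2/3 + R/6)
Z(19, -18)*425 + D(-13) = (19**2 - 4*19 - 4*(-18) + 19*(-18))*425 + (-2/3 + (1/6)*(-13)) = (361 - 76 + 72 - 342)*425 + (-2/3 - 13/6) = 15*425 - 17/6 = 6375 - 17/6 = 38233/6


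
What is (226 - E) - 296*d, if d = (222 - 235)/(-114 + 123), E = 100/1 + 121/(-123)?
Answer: 204625/369 ≈ 554.54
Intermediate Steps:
E = 12179/123 (E = 100*1 + 121*(-1/123) = 100 - 121/123 = 12179/123 ≈ 99.016)
d = -13/9 ≈ -1.4444
(226 - E) - 296*d = (226 - 1*12179/123) - 296*(-13/9) = (226 - 12179/123) + 3848/9 = 15619/123 + 3848/9 = 204625/369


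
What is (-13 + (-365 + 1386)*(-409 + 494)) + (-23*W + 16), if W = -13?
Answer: 87087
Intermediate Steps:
(-13 + (-365 + 1386)*(-409 + 494)) + (-23*W + 16) = (-13 + (-365 + 1386)*(-409 + 494)) + (-23*(-13) + 16) = (-13 + 1021*85) + (299 + 16) = (-13 + 86785) + 315 = 86772 + 315 = 87087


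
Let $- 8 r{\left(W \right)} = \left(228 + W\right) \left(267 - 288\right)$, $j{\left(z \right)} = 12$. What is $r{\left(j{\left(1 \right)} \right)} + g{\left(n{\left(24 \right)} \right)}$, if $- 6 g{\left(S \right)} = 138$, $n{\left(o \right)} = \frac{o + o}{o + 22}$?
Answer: $607$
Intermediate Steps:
$n{\left(o \right)} = \frac{2 o}{22 + o}$
$g{\left(S \right)} = -23$ ($g{\left(S \right)} = \left(- \frac{1}{6}\right) 138 = -23$)
$r{\left(W \right)} = \frac{1197}{2} + \frac{21 W}{8}$ ($r{\left(W \right)} = - \frac{\left(228 + W\right) \left(267 - 288\right)}{8} = - \frac{\left(228 + W\right) \left(-21\right)}{8} = - \frac{-4788 - 21 W}{8} = \frac{1197}{2} + \frac{21 W}{8}$)
$r{\left(j{\left(1 \right)} \right)} + g{\left(n{\left(24 \right)} \right)} = \left(\frac{1197}{2} + \frac{21}{8} \cdot 12\right) - 23 = \left(\frac{1197}{2} + \frac{63}{2}\right) - 23 = 630 - 23 = 607$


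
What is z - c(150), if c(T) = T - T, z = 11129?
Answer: 11129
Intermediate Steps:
c(T) = 0
z - c(150) = 11129 - 1*0 = 11129 + 0 = 11129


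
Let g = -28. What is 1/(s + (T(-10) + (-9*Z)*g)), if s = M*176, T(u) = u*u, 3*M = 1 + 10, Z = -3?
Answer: -3/32 ≈ -0.093750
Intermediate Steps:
M = 11/3 (M = (1 + 10)/3 = (1/3)*11 = 11/3 ≈ 3.6667)
T(u) = u**2
s = 1936/3 (s = (11/3)*176 = 1936/3 ≈ 645.33)
1/(s + (T(-10) + (-9*Z)*g)) = 1/(1936/3 + ((-10)**2 - 9*(-3)*(-28))) = 1/(1936/3 + (100 + 27*(-28))) = 1/(1936/3 + (100 - 756)) = 1/(1936/3 - 656) = 1/(-32/3) = -3/32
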